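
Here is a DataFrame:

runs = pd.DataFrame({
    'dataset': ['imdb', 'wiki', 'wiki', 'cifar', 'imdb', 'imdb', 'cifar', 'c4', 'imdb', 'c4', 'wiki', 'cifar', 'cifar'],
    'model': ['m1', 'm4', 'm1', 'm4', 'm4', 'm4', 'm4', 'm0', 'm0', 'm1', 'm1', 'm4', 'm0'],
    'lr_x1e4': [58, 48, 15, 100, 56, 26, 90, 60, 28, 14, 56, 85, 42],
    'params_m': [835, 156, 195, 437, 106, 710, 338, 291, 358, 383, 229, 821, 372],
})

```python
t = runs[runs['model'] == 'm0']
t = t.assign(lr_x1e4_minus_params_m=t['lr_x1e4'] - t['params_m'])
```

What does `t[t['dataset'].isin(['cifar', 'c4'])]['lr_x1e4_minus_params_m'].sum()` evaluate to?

-561

filter rows where model == 'm0':
   dataset model  lr_x1e4  params_m
7       c4    m0       60       291
8     imdb    m0       28       358
12   cifar    m0       42       372
add column lr_x1e4_minus_params_m = t['lr_x1e4'] - t['params_m']:
   dataset model  lr_x1e4  params_m  lr_x1e4_minus_params_m
7       c4    m0       60       291                    -231
8     imdb    m0       28       358                    -330
12   cifar    m0       42       372                    -330
filter rows where dataset in ['cifar', 'c4']:
   dataset model  lr_x1e4  params_m  lr_x1e4_minus_params_m
7       c4    m0       60       291                    -231
12   cifar    m0       42       372                    -330
Finally, sum of column 'lr_x1e4_minus_params_m' = -561.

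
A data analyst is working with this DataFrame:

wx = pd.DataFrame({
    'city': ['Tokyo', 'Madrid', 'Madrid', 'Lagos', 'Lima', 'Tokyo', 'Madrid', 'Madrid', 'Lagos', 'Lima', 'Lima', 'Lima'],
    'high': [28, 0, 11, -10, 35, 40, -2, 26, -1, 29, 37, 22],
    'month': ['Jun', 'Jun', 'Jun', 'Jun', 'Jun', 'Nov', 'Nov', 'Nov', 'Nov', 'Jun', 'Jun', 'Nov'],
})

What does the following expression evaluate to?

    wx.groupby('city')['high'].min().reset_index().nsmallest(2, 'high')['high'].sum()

group by city, min of high:
city
Lagos    -10
Lima      22
Madrid    -2
Tokyo     28
Name: high, dtype: int64
reset_index():
     city  high
0   Lagos   -10
1    Lima    22
2  Madrid    -2
3   Tokyo    28
take 2 rows with smallest high:
     city  high
0   Lagos   -10
2  Madrid    -2
Taking the sum of column 'high' gives -12.

-12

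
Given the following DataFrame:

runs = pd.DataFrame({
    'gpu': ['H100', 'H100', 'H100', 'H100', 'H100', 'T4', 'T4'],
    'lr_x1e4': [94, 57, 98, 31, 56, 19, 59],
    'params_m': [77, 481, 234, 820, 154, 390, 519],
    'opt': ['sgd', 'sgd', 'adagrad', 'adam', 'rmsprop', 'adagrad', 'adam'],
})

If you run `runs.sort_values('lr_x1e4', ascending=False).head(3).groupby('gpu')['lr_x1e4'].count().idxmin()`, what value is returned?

sort by lr_x1e4 descending:
    gpu  lr_x1e4  params_m      opt
2  H100       98       234  adagrad
0  H100       94        77      sgd
6    T4       59       519     adam
1  H100       57       481      sgd
4  H100       56       154  rmsprop
3  H100       31       820     adam
5    T4       19       390  adagrad
take first 3 rows:
    gpu  lr_x1e4  params_m      opt
2  H100       98       234  adagrad
0  H100       94        77      sgd
6    T4       59       519     adam
group by gpu, count of lr_x1e4:
gpu
H100    2
T4      1
Name: lr_x1e4, dtype: int64
Reading off the label with the smallest value, we get T4.

T4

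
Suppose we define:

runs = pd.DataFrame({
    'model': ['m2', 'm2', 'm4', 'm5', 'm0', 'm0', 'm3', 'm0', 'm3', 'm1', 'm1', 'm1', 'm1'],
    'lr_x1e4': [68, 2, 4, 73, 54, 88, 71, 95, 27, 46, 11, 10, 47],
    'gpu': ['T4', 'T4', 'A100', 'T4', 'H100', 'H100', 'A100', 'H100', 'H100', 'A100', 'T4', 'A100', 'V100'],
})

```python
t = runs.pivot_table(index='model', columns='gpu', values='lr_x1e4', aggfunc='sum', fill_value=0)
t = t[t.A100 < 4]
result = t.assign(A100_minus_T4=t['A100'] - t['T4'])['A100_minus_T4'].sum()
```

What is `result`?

-143

pivot: rows=model, cols=gpu, sum(lr_x1e4):
gpu    A100  H100  T4  V100
model                      
m0        0   237   0     0
m1       56     0  11    47
m2        0     0  70     0
m3       71    27   0     0
m4        4     0   0     0
m5        0     0  73     0
filter rows where A100 < 4:
gpu    A100  H100  T4  V100
model                      
m0        0   237   0     0
m2        0     0  70     0
m5        0     0  73     0
add column A100_minus_T4 = t['A100'] - t['T4']:
gpu    A100  H100  T4  V100  A100_minus_T4
model                                     
m0        0   237   0     0              0
m2        0     0  70     0            -70
m5        0     0  73     0            -73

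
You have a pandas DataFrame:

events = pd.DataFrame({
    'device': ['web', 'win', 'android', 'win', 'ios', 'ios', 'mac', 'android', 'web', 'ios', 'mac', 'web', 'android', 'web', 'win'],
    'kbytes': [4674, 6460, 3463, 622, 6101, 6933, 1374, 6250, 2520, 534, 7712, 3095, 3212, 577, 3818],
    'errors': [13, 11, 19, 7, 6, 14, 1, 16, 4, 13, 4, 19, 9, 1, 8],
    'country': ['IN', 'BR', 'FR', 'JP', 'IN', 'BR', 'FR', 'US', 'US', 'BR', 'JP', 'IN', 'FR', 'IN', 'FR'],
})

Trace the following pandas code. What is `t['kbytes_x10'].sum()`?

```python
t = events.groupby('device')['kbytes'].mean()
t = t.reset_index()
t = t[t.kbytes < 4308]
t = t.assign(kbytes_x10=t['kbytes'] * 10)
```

63498.3333333

group by device, mean of kbytes:
device
android    4308.333333
ios        4522.666667
mac        4543.000000
web        2716.500000
win        3633.333333
Name: kbytes, dtype: float64
reset_index():
    device       kbytes
0  android  4308.333333
1      ios  4522.666667
2      mac  4543.000000
3      web  2716.500000
4      win  3633.333333
filter rows where kbytes < 4308:
  device       kbytes
3    web  2716.500000
4    win  3633.333333
add column kbytes_x10 = t['kbytes'] * 10:
  device       kbytes    kbytes_x10
3    web  2716.500000  27165.000000
4    win  3633.333333  36333.333333
Finally, sum of column 'kbytes_x10' = 63498.3333333.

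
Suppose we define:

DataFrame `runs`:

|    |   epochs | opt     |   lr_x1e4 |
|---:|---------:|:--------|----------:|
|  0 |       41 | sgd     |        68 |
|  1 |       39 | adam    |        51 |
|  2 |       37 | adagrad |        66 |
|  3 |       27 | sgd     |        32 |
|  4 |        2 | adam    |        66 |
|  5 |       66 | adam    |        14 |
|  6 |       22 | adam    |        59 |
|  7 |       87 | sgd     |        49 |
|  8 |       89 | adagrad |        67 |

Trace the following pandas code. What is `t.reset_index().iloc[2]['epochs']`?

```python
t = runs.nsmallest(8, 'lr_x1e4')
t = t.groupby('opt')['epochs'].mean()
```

57.0

take 8 rows with smallest lr_x1e4:
   epochs      opt  lr_x1e4
5      66     adam       14
3      27      sgd       32
7      87      sgd       49
1      39     adam       51
6      22     adam       59
2      37  adagrad       66
4       2     adam       66
8      89  adagrad       67
group by opt, mean of epochs:
opt
adagrad    63.00
adam       32.25
sgd        57.00
Name: epochs, dtype: float64
reset_index():
       opt  epochs
0  adagrad   63.00
1     adam   32.25
2      sgd   57.00
Finally, value at position 2, column 'epochs' = 57.0.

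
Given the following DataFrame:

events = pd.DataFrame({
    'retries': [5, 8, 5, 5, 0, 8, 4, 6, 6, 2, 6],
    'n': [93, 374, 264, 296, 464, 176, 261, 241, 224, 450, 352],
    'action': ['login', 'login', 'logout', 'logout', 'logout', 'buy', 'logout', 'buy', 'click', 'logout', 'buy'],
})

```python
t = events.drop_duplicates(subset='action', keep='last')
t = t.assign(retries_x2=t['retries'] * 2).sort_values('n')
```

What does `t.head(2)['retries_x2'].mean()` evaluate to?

12.0

drop duplicate action (keep=last):
    retries    n  action
1         8  374   login
8         6  224   click
9         2  450  logout
10        6  352     buy
add column retries_x2 = t['retries'] * 2:
    retries    n  action  retries_x2
1         8  374   login          16
8         6  224   click          12
9         2  450  logout           4
10        6  352     buy          12
sort by n:
    retries    n  action  retries_x2
8         6  224   click          12
10        6  352     buy          12
1         8  374   login          16
9         2  450  logout           4
take first 2 rows:
    retries    n action  retries_x2
8         6  224  click          12
10        6  352    buy          12
Hence 12.0.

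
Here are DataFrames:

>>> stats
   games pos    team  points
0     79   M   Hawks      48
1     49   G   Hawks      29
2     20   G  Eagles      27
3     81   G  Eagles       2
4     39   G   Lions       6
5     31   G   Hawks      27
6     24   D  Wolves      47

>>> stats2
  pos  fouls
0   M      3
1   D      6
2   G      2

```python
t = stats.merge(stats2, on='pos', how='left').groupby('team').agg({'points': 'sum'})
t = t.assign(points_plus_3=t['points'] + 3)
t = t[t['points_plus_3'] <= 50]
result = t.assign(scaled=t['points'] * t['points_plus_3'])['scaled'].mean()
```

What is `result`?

merge on 'pos' (how='left') → 7 rows:
   games pos    team  points  fouls
0     79   M   Hawks      48      3
1     49   G   Hawks      29      2
2     20   G  Eagles      27      2
3     81   G  Eagles       2      2
4     39   G   Lions       6      2
5     31   G   Hawks      27      2
6     24   D  Wolves      47      6
group by team, sum of points:
        points
team          
Eagles      29
Hawks      104
Lions        6
Wolves      47
add column points_plus_3 = t['points'] + 3:
        points  points_plus_3
team                         
Eagles      29             32
Hawks      104            107
Lions        6              9
Wolves      47             50
filter rows where points_plus_3 <= 50:
        points  points_plus_3
team                         
Eagles      29             32
Lions        6              9
Wolves      47             50
add column scaled = t['points'] * t['points_plus_3']:
        points  points_plus_3  scaled
team                                 
Eagles      29             32     928
Lions        6              9      54
Wolves      47             50    2350
Taking the mean of column 'scaled' gives 1110.66666667.

1110.66666667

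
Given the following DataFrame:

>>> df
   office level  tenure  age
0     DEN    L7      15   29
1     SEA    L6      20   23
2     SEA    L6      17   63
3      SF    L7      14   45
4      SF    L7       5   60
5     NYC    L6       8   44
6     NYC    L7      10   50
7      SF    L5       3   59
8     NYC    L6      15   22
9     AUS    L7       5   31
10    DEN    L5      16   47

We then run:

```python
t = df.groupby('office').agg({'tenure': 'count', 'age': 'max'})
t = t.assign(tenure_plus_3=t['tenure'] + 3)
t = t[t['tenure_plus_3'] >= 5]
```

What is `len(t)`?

4

group by office: count(tenure), max(age):
        tenure  age
office             
AUS          1   31
DEN          2   47
NYC          3   50
SEA          2   63
SF           3   60
add column tenure_plus_3 = t['tenure'] + 3:
        tenure  age  tenure_plus_3
office                            
AUS          1   31              4
DEN          2   47              5
NYC          3   50              6
SEA          2   63              5
SF           3   60              6
filter rows where tenure_plus_3 >= 5:
        tenure  age  tenure_plus_3
office                            
DEN          2   47              5
NYC          3   50              6
SEA          2   63              5
SF           3   60              6
Taking the number of rows gives 4.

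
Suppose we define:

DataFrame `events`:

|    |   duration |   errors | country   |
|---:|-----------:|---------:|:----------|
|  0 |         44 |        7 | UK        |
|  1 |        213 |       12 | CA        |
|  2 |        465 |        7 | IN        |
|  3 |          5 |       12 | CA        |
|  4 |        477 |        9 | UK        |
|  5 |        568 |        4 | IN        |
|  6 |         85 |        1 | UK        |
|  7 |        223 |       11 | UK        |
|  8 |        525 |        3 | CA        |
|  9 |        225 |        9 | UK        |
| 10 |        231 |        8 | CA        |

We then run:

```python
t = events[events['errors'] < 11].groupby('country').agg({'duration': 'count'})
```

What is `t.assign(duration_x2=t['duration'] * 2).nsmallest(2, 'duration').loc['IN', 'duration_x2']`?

4

filter rows where errors < 11:
    duration  errors country
0         44       7      UK
2        465       7      IN
4        477       9      UK
5        568       4      IN
6         85       1      UK
8        525       3      CA
9        225       9      UK
10       231       8      CA
group by country, count of duration:
         duration
country          
CA              2
IN              2
UK              4
add column duration_x2 = t['duration'] * 2:
         duration  duration_x2
country                       
CA              2            4
IN              2            4
UK              4            8
take 2 rows with smallest duration:
         duration  duration_x2
country                       
CA              2            4
IN              2            4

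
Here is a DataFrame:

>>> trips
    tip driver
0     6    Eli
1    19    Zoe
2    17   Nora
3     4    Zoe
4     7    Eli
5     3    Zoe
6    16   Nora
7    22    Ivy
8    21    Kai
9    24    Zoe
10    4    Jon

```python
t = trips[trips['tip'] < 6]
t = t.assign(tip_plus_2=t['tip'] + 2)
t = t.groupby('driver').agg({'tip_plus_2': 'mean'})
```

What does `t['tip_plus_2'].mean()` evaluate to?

filter rows where tip < 6:
    tip driver
3     4    Zoe
5     3    Zoe
10    4    Jon
add column tip_plus_2 = t['tip'] + 2:
    tip driver  tip_plus_2
3     4    Zoe           6
5     3    Zoe           5
10    4    Jon           6
group by driver, mean of tip_plus_2:
        tip_plus_2
driver            
Jon            6.0
Zoe            5.5

5.75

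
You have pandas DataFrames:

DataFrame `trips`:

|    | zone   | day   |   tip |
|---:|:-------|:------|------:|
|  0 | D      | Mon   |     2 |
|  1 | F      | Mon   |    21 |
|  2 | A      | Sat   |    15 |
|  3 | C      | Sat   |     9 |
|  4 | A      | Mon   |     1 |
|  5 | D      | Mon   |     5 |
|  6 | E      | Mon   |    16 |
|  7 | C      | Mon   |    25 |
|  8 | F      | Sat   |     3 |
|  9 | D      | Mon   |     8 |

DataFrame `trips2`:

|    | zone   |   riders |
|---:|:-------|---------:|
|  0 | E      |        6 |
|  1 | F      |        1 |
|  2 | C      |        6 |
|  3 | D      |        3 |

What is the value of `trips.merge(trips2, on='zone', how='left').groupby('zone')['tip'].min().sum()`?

merge on 'zone' (how='left') → 10 rows:
  zone  day  tip  riders
0    D  Mon    2     3.0
1    F  Mon   21     1.0
2    A  Sat   15     NaN
3    C  Sat    9     6.0
4    A  Mon    1     NaN
5    D  Mon    5     3.0
6    E  Mon   16     6.0
7    C  Mon   25     6.0
8    F  Sat    3     1.0
9    D  Mon    8     3.0
group by zone, min of tip:
zone
A     1
C     9
D     2
E    16
F     3
Name: tip, dtype: int64

31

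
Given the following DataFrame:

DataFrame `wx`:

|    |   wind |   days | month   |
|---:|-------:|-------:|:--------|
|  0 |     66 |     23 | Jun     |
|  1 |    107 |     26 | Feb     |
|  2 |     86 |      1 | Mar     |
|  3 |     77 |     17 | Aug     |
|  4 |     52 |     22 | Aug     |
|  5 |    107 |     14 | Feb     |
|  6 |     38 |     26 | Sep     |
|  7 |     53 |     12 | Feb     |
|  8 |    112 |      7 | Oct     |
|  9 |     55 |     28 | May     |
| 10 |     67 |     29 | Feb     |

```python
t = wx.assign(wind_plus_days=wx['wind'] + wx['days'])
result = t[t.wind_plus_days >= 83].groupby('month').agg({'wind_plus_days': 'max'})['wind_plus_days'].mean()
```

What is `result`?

100.833333333

add column wind_plus_days = wx['wind'] + wx['days']:
    wind  days month  wind_plus_days
0     66    23   Jun              89
1    107    26   Feb             133
2     86     1   Mar              87
3     77    17   Aug              94
4     52    22   Aug              74
5    107    14   Feb             121
6     38    26   Sep              64
7     53    12   Feb              65
8    112     7   Oct             119
9     55    28   May              83
10    67    29   Feb              96
filter rows where wind_plus_days >= 83:
    wind  days month  wind_plus_days
0     66    23   Jun              89
1    107    26   Feb             133
2     86     1   Mar              87
3     77    17   Aug              94
5    107    14   Feb             121
8    112     7   Oct             119
9     55    28   May              83
10    67    29   Feb              96
group by month, max of wind_plus_days:
       wind_plus_days
month                
Aug                94
Feb               133
Jun                89
Mar                87
May                83
Oct               119
The mean of column 'wind_plus_days' is 100.833333333.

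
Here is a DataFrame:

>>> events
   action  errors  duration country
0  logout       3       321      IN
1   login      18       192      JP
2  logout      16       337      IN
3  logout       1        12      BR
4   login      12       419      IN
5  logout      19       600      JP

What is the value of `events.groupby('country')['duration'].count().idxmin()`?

group by country, count of duration:
country
BR    1
IN    3
JP    2
Name: duration, dtype: int64

BR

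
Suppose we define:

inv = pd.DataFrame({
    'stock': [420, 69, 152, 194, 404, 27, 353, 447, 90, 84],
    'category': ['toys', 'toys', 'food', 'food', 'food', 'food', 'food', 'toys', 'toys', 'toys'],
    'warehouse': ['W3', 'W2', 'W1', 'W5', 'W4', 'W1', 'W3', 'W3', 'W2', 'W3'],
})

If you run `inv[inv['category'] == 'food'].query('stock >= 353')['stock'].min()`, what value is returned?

353

filter rows where category == 'food':
   stock category warehouse
2    152     food        W1
3    194     food        W5
4    404     food        W4
5     27     food        W1
6    353     food        W3
filter rows where stock >= 353:
   stock category warehouse
4    404     food        W4
6    353     food        W3
Hence 353.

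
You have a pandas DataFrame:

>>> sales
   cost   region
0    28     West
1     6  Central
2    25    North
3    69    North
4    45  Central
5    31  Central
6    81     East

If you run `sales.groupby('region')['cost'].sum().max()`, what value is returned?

group by region, sum of cost:
region
Central    82
East       81
North      94
West       28
Name: cost, dtype: int64

94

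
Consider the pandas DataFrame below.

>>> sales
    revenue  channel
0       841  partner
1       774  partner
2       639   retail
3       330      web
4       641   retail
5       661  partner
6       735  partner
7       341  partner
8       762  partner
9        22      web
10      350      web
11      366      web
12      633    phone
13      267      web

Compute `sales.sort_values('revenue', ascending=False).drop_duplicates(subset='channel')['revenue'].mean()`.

sort by revenue descending:
    revenue  channel
0       841  partner
1       774  partner
8       762  partner
6       735  partner
5       661  partner
4       641   retail
2       639   retail
12      633    phone
11      366      web
10      350      web
7       341  partner
3       330      web
13      267      web
9        22      web
drop duplicate channel (keep=first):
    revenue  channel
0       841  partner
4       641   retail
12      633    phone
11      366      web
Taking the mean of column 'revenue' gives 620.25.

620.25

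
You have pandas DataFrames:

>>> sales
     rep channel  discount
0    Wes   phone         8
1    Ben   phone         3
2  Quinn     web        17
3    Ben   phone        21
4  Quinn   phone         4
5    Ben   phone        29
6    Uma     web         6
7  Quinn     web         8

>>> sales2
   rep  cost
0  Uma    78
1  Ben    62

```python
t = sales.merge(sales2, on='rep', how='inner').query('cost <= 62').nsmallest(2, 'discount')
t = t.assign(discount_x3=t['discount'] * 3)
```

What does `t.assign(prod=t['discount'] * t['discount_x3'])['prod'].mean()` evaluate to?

merge on 'rep' (how='inner') → 4 rows:
   rep channel  discount  cost
0  Ben   phone         3    62
1  Ben   phone        21    62
2  Ben   phone        29    62
3  Uma     web         6    78
filter rows where cost <= 62:
   rep channel  discount  cost
0  Ben   phone         3    62
1  Ben   phone        21    62
2  Ben   phone        29    62
take 2 rows with smallest discount:
   rep channel  discount  cost
0  Ben   phone         3    62
1  Ben   phone        21    62
add column discount_x3 = t['discount'] * 3:
   rep channel  discount  cost  discount_x3
0  Ben   phone         3    62            9
1  Ben   phone        21    62           63
add column prod = t['discount'] * t['discount_x3']:
   rep channel  discount  cost  discount_x3  prod
0  Ben   phone         3    62            9    27
1  Ben   phone        21    62           63  1323
Hence 675.0.

675.0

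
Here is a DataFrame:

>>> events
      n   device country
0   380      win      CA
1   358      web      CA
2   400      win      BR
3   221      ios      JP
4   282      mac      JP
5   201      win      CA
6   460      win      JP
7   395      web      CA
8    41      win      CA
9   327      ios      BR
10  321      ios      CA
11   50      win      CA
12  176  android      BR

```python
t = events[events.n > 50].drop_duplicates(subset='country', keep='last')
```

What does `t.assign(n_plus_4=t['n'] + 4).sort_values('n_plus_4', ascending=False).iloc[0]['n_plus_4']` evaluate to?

464

filter rows where n > 50:
      n   device country
0   380      win      CA
1   358      web      CA
2   400      win      BR
3   221      ios      JP
4   282      mac      JP
5   201      win      CA
6   460      win      JP
7   395      web      CA
9   327      ios      BR
10  321      ios      CA
12  176  android      BR
drop duplicate country (keep=last):
      n   device country
6   460      win      JP
10  321      ios      CA
12  176  android      BR
add column n_plus_4 = t['n'] + 4:
      n   device country  n_plus_4
6   460      win      JP       464
10  321      ios      CA       325
12  176  android      BR       180
sort by n_plus_4 descending:
      n   device country  n_plus_4
6   460      win      JP       464
10  321      ios      CA       325
12  176  android      BR       180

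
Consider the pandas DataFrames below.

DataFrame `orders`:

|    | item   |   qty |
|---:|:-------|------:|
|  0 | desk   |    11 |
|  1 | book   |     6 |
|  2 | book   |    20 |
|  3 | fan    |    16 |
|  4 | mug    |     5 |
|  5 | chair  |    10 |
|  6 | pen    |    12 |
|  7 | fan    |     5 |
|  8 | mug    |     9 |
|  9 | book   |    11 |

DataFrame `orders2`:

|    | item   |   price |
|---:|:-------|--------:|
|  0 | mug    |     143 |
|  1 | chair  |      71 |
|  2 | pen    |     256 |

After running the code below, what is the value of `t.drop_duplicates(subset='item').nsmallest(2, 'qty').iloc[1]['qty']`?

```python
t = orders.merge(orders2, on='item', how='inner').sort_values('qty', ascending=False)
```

merge on 'item' (how='inner') → 4 rows:
    item  qty  price
0    mug    5    143
1  chair   10     71
2    pen   12    256
3    mug    9    143
sort by qty descending:
    item  qty  price
2    pen   12    256
1  chair   10     71
3    mug    9    143
0    mug    5    143
drop duplicate item (keep=first):
    item  qty  price
2    pen   12    256
1  chair   10     71
3    mug    9    143
take 2 rows with smallest qty:
    item  qty  price
3    mug    9    143
1  chair   10     71
value at position 1, column 'qty' → 10

10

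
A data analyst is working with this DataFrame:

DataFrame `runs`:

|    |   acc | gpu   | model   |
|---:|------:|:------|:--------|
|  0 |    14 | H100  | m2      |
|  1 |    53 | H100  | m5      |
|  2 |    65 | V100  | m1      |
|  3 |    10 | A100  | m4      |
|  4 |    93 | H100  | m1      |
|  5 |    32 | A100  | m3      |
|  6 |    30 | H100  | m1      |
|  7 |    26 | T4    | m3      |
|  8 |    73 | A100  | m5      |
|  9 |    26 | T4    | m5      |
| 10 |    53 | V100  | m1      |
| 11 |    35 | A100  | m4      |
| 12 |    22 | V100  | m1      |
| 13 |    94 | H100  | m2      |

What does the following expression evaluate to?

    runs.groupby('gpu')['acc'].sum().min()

group by gpu, sum of acc:
gpu
A100    150
H100    284
T4       52
V100    140
Name: acc, dtype: int64

52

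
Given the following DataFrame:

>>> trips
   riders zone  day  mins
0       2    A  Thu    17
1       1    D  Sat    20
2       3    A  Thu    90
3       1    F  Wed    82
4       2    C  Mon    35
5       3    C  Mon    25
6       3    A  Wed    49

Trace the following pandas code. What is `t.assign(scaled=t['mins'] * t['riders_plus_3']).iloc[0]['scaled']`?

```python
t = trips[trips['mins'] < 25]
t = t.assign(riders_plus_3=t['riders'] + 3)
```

85

filter rows where mins < 25:
   riders zone  day  mins
0       2    A  Thu    17
1       1    D  Sat    20
add column riders_plus_3 = t['riders'] + 3:
   riders zone  day  mins  riders_plus_3
0       2    A  Thu    17              5
1       1    D  Sat    20              4
add column scaled = t['mins'] * t['riders_plus_3']:
   riders zone  day  mins  riders_plus_3  scaled
0       2    A  Thu    17              5      85
1       1    D  Sat    20              4      80
value at position 0, column 'scaled' → 85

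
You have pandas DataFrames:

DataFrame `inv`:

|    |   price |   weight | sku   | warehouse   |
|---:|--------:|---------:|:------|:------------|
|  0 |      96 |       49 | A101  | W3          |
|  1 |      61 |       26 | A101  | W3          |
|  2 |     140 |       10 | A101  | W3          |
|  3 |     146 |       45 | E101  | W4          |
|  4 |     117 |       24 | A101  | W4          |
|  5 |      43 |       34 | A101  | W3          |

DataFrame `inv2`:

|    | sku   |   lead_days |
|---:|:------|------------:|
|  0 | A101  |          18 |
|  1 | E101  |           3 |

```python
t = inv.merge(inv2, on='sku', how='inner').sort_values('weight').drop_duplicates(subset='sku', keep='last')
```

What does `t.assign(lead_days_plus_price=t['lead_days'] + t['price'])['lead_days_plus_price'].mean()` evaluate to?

merge on 'sku' (how='inner') → 6 rows:
   price  weight   sku warehouse  lead_days
0     96      49  A101        W3         18
1     61      26  A101        W3         18
2    140      10  A101        W3         18
3    146      45  E101        W4          3
4    117      24  A101        W4         18
5     43      34  A101        W3         18
sort by weight:
   price  weight   sku warehouse  lead_days
2    140      10  A101        W3         18
4    117      24  A101        W4         18
1     61      26  A101        W3         18
5     43      34  A101        W3         18
3    146      45  E101        W4          3
0     96      49  A101        W3         18
drop duplicate sku (keep=last):
   price  weight   sku warehouse  lead_days
3    146      45  E101        W4          3
0     96      49  A101        W3         18
add column lead_days_plus_price = t['lead_days'] + t['price']:
   price  weight   sku warehouse  lead_days  lead_days_plus_price
3    146      45  E101        W4          3                   149
0     96      49  A101        W3         18                   114

131.5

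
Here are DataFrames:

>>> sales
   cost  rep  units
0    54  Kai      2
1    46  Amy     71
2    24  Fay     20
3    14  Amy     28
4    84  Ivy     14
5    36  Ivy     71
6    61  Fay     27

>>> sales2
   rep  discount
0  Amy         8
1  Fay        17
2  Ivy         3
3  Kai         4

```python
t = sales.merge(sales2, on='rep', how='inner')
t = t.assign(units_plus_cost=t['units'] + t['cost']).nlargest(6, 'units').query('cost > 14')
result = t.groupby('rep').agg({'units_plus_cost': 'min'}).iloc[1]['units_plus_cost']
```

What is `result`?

merge on 'rep' (how='inner') → 7 rows:
   cost  rep  units  discount
0    54  Kai      2         4
1    46  Amy     71         8
2    24  Fay     20        17
3    14  Amy     28         8
4    84  Ivy     14         3
5    36  Ivy     71         3
6    61  Fay     27        17
add column units_plus_cost = t['units'] + t['cost']:
   cost  rep  units  discount  units_plus_cost
0    54  Kai      2         4               56
1    46  Amy     71         8              117
2    24  Fay     20        17               44
3    14  Amy     28         8               42
4    84  Ivy     14         3               98
5    36  Ivy     71         3              107
6    61  Fay     27        17               88
take 6 rows with largest units:
   cost  rep  units  discount  units_plus_cost
1    46  Amy     71         8              117
5    36  Ivy     71         3              107
3    14  Amy     28         8               42
6    61  Fay     27        17               88
2    24  Fay     20        17               44
4    84  Ivy     14         3               98
filter rows where cost > 14:
   cost  rep  units  discount  units_plus_cost
1    46  Amy     71         8              117
5    36  Ivy     71         3              107
6    61  Fay     27        17               88
2    24  Fay     20        17               44
4    84  Ivy     14         3               98
group by rep, min of units_plus_cost:
     units_plus_cost
rep                 
Amy              117
Fay               44
Ivy               98

44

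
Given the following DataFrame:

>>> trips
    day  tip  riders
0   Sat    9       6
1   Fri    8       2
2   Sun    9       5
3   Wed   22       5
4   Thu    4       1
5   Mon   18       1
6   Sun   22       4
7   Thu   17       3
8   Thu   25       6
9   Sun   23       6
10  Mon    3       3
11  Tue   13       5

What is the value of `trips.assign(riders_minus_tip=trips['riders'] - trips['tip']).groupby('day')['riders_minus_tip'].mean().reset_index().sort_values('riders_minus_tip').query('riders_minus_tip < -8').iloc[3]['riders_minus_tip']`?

-8.5

add column riders_minus_tip = trips['riders'] - trips['tip']:
    day  tip  riders  riders_minus_tip
0   Sat    9       6                -3
1   Fri    8       2                -6
2   Sun    9       5                -4
3   Wed   22       5               -17
4   Thu    4       1                -3
5   Mon   18       1               -17
6   Sun   22       4               -18
7   Thu   17       3               -14
8   Thu   25       6               -19
9   Sun   23       6               -17
10  Mon    3       3                 0
11  Tue   13       5                -8
group by day, mean of riders_minus_tip:
day
Fri    -6.0
Mon    -8.5
Sat    -3.0
Sun   -13.0
Thu   -12.0
Tue    -8.0
Wed   -17.0
Name: riders_minus_tip, dtype: float64
reset_index():
   day  riders_minus_tip
0  Fri              -6.0
1  Mon              -8.5
2  Sat              -3.0
3  Sun             -13.0
4  Thu             -12.0
5  Tue              -8.0
6  Wed             -17.0
sort by riders_minus_tip:
   day  riders_minus_tip
6  Wed             -17.0
3  Sun             -13.0
4  Thu             -12.0
1  Mon              -8.5
5  Tue              -8.0
0  Fri              -6.0
2  Sat              -3.0
filter rows where riders_minus_tip < -8:
   day  riders_minus_tip
6  Wed             -17.0
3  Sun             -13.0
4  Thu             -12.0
1  Mon              -8.5
value at position 3, column 'riders_minus_tip' → -8.5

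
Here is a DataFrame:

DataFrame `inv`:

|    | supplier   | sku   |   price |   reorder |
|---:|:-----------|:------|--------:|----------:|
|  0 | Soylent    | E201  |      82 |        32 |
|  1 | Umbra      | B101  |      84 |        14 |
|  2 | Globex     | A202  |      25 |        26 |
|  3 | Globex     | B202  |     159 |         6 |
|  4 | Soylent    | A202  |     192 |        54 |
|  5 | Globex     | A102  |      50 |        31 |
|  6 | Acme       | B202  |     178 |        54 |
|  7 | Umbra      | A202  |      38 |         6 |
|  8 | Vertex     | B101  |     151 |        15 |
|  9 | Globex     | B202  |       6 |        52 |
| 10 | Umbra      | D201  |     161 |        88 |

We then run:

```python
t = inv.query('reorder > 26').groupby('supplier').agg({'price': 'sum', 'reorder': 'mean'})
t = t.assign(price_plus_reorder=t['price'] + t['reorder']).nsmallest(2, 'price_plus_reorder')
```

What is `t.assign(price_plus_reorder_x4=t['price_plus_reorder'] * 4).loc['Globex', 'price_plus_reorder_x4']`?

390.0

filter rows where reorder > 26:
   supplier   sku  price  reorder
0   Soylent  E201     82       32
4   Soylent  A202    192       54
5    Globex  A102     50       31
6      Acme  B202    178       54
9    Globex  B202      6       52
10    Umbra  D201    161       88
group by supplier: sum(price), mean(reorder):
          price  reorder
supplier                
Acme        178     54.0
Globex       56     41.5
Soylent     274     43.0
Umbra       161     88.0
add column price_plus_reorder = t['price'] + t['reorder']:
          price  reorder  price_plus_reorder
supplier                                    
Acme        178     54.0               232.0
Globex       56     41.5                97.5
Soylent     274     43.0               317.0
Umbra       161     88.0               249.0
take 2 rows with smallest price_plus_reorder:
          price  reorder  price_plus_reorder
supplier                                    
Globex       56     41.5                97.5
Acme        178     54.0               232.0
add column price_plus_reorder_x4 = t['price_plus_reorder'] * 4:
          price  reorder  price_plus_reorder  price_plus_reorder_x4
supplier                                                           
Globex       56     41.5                97.5                  390.0
Acme        178     54.0               232.0                  928.0
Hence 390.0.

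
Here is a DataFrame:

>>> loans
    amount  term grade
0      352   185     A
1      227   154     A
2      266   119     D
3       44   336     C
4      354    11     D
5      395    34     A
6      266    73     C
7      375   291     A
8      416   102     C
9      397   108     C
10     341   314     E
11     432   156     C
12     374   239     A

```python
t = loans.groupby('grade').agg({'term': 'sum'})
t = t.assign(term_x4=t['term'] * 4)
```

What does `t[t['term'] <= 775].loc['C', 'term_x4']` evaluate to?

group by grade, sum of term:
       term
grade      
A       903
C       775
D       130
E       314
add column term_x4 = t['term'] * 4:
       term  term_x4
grade               
A       903     3612
C       775     3100
D       130      520
E       314     1256
filter rows where term <= 775:
       term  term_x4
grade               
C       775     3100
D       130      520
E       314     1256
The value at row 'C', column 'term_x4' is 3100.

3100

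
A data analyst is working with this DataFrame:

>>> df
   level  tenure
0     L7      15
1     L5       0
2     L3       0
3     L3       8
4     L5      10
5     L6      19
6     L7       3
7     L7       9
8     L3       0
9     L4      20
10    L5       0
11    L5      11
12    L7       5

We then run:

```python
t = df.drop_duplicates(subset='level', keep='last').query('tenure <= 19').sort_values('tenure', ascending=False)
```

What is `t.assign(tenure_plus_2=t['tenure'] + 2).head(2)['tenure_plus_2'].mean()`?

17.0

drop duplicate level (keep=last):
   level  tenure
5     L6      19
8     L3       0
9     L4      20
11    L5      11
12    L7       5
filter rows where tenure <= 19:
   level  tenure
5     L6      19
8     L3       0
11    L5      11
12    L7       5
sort by tenure descending:
   level  tenure
5     L6      19
11    L5      11
12    L7       5
8     L3       0
add column tenure_plus_2 = t['tenure'] + 2:
   level  tenure  tenure_plus_2
5     L6      19             21
11    L5      11             13
12    L7       5              7
8     L3       0              2
take first 2 rows:
   level  tenure  tenure_plus_2
5     L6      19             21
11    L5      11             13
So mean() = 17.0.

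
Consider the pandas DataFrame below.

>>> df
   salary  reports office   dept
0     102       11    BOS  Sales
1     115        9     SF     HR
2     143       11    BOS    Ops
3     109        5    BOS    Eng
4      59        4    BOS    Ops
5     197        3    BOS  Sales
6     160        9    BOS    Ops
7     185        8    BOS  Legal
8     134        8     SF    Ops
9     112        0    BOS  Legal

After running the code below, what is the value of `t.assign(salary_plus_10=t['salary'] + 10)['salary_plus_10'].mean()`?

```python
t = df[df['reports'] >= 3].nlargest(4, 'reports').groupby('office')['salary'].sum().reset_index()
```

filter rows where reports >= 3:
   salary  reports office   dept
0     102       11    BOS  Sales
1     115        9     SF     HR
2     143       11    BOS    Ops
3     109        5    BOS    Eng
4      59        4    BOS    Ops
5     197        3    BOS  Sales
6     160        9    BOS    Ops
7     185        8    BOS  Legal
8     134        8     SF    Ops
take 4 rows with largest reports:
   salary  reports office   dept
0     102       11    BOS  Sales
2     143       11    BOS    Ops
1     115        9     SF     HR
6     160        9    BOS    Ops
group by office, sum of salary:
office
BOS    405
SF     115
Name: salary, dtype: int64
reset_index():
  office  salary
0    BOS     405
1     SF     115
add column salary_plus_10 = t['salary'] + 10:
  office  salary  salary_plus_10
0    BOS     405             415
1     SF     115             125
The mean of column 'salary_plus_10' is 270.0.

270.0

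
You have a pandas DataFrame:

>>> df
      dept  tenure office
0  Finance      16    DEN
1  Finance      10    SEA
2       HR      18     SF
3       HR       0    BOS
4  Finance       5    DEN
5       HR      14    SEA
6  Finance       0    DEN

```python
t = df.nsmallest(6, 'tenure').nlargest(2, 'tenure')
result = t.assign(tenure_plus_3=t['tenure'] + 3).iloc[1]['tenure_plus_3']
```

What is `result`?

take 6 rows with smallest tenure:
      dept  tenure office
3       HR       0    BOS
6  Finance       0    DEN
4  Finance       5    DEN
1  Finance      10    SEA
5       HR      14    SEA
0  Finance      16    DEN
take 2 rows with largest tenure:
      dept  tenure office
0  Finance      16    DEN
5       HR      14    SEA
add column tenure_plus_3 = t['tenure'] + 3:
      dept  tenure office  tenure_plus_3
0  Finance      16    DEN             19
5       HR      14    SEA             17

17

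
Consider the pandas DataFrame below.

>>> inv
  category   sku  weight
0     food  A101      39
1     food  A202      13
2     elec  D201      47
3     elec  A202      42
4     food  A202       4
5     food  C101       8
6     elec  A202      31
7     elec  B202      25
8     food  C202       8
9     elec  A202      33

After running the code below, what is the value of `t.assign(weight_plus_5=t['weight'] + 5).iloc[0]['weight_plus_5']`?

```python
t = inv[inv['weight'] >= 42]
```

filter rows where weight >= 42:
  category   sku  weight
2     elec  D201      47
3     elec  A202      42
add column weight_plus_5 = t['weight'] + 5:
  category   sku  weight  weight_plus_5
2     elec  D201      47             52
3     elec  A202      42             47

52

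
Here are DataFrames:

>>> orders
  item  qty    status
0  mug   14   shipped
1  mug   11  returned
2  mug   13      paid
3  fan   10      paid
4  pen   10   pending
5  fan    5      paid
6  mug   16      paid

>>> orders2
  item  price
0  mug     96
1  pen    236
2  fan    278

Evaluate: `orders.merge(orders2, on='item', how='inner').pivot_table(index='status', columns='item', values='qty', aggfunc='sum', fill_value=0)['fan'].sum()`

15

merge on 'item' (how='inner') → 7 rows:
  item  qty    status  price
0  mug   14   shipped     96
1  mug   11  returned     96
2  mug   13      paid     96
3  fan   10      paid    278
4  pen   10   pending    236
5  fan    5      paid    278
6  mug   16      paid     96
pivot: rows=status, cols=item, sum(qty):
item      fan  mug  pen
status                 
paid       15   29    0
pending     0    0   10
returned    0   11    0
shipped     0   14    0
The sum of column 'fan' is 15.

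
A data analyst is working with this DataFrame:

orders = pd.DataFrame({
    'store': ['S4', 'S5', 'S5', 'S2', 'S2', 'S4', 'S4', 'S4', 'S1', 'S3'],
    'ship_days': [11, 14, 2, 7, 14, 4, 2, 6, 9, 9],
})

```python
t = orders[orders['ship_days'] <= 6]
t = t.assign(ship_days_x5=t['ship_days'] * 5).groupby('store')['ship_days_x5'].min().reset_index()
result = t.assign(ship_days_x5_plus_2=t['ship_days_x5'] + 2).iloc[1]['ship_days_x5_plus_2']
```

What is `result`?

filter rows where ship_days <= 6:
  store  ship_days
2    S5          2
5    S4          4
6    S4          2
7    S4          6
add column ship_days_x5 = t['ship_days'] * 5:
  store  ship_days  ship_days_x5
2    S5          2            10
5    S4          4            20
6    S4          2            10
7    S4          6            30
group by store, min of ship_days_x5:
store
S4    10
S5    10
Name: ship_days_x5, dtype: int64
reset_index():
  store  ship_days_x5
0    S4            10
1    S5            10
add column ship_days_x5_plus_2 = t['ship_days_x5'] + 2:
  store  ship_days_x5  ship_days_x5_plus_2
0    S4            10                   12
1    S5            10                   12
value at position 1, column 'ship_days_x5_plus_2' → 12

12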